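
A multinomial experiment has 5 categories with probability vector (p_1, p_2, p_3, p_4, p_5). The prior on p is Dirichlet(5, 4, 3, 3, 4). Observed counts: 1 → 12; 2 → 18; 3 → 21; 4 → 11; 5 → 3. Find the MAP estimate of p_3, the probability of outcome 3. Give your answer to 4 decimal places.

MAP estimate: 0.2911

The posterior is Dirichlet(αᵢ + nᵢ) = Dirichlet(17, 22, 24, 14, 7).
For a Dirichlet(a₁,…,a_K) with all aᵢ > 1, the mode has j-th component (aⱼ − 1)/(Σaᵢ − K).
Here Σaᵢ = 84 and K = 5, so p_3 = (24 − 1)/(84 − 5) = 23/79 ≈ 0.2911.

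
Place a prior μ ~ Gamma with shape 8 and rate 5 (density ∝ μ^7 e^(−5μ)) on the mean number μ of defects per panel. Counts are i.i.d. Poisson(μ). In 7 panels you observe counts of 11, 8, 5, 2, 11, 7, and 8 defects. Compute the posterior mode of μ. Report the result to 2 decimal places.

Σxᵢ = 11+8+5+2+11+7+8 = 52, with n = 7.
Posterior ∝ μ^7e^(−5μ) · μ^52e^(−7μ) = μ^59e^(−12μ), i.e. Gamma(shape=60, rate=12).
The mode of a Gamma(a, b) with a ≥ 1 (shape–rate) is (a−1)/b = 59/12 ≈ 4.92.

μ̂_MAP = 4.92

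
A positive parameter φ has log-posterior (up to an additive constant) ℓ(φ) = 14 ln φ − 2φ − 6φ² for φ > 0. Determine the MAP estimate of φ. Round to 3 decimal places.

ℓ'(φ) = 14/φ − 2 − 12φ. Setting this to zero and multiplying by φ: 12φ² + 2φ − 14 = 0.
φ = (−2 + √(2² + 4·12·14)) / (2·12) = (−2 + √676) / 24 = (−2 + 26)/24 = 1.
ℓ''(φ) = −14/φ² − 12 < 0, confirming a maximum.

φ̂_MAP = 1.000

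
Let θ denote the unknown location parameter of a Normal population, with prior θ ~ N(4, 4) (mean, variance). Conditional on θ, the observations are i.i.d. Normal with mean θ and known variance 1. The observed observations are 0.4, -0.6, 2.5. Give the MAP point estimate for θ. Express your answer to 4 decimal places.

θ̂_MAP = 1.0154

n = 3; x̄ = (0.4 + (-0.6) + 2.5)/3 = 2.3/3 = 23/30 ≈ 0.7667.
For a Normal prior and Normal likelihood with known variance, the posterior is Normal; its mode equals its mean, the precision-weighted average.
Prior precision 1/σ₀² = 1/4 = 0.25; data precision n/σ² = 3/1 = 3.
θ̂ = (0.25·4 + 3·(23/30)) / (0.25 + 3) = 3.3/3.25 = 66/65 ≈ 1.0154.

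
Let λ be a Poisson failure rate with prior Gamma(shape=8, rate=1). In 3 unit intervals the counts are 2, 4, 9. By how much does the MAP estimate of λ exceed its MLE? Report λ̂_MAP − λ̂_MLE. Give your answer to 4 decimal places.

MAP − MLE = 0.5000

Σxᵢ = 15. Posterior is Gamma(23, 4); MAP = (23−1)/4 = 22/4 ≈ 5.50000.
MLE = x̄ = 15/3 ≈ 5.00000.
Difference = 22/4 − 15/3 = 1/2 ≈ 0.5000.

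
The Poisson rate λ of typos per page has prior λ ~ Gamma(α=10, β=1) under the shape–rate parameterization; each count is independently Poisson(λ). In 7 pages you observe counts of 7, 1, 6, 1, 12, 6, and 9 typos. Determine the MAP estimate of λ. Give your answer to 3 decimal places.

λ̂_MAP = 6.375

Σxᵢ = 7+1+6+1+12+6+9 = 42, with n = 7.
Posterior ∝ λ^9e^(−1λ) · λ^42e^(−7λ) = λ^51e^(−8λ), i.e. Gamma(shape=52, rate=8).
The mode of a Gamma(a, b) with a ≥ 1 (shape–rate) is (a−1)/b = 51/8 ≈ 6.375.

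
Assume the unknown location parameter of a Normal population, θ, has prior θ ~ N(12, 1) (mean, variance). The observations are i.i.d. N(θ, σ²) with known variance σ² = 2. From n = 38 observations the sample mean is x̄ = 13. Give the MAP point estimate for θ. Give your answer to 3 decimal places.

θ̂_MAP = 12.950

n = 38, x̄ = 13.
For a Normal prior and Normal likelihood with known variance, the posterior is Normal; its mode equals its mean, the precision-weighted average.
Prior precision 1/σ₀² = 1/1 = 1; data precision n/σ² = 38/2 = 19.
θ̂ = (1·12 + 19·13) / (1 + 19) = 259/20 = 12.950.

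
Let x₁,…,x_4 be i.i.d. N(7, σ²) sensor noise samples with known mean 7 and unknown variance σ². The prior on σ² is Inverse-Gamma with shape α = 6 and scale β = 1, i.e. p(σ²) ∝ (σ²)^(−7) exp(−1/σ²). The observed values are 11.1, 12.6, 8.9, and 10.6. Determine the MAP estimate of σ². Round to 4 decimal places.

σ̂²_MAP = 3.7078

Sum of squared deviations about the known mean: SS = (11.1−7)² + (12.6−7)² + (8.9−7)² + (10.6−7)² = 64.74.
The Normal likelihood contributes (σ²)^(−n/2) exp(−SS/(2σ²)), so the posterior is Inverse-Gamma(α + n/2, β + SS/2) = Inverse-Gamma(8, 33.37).
The mode of Inverse-Gamma(a, b) is b/(a+1) = 33.37/9 ≈ 3.7078.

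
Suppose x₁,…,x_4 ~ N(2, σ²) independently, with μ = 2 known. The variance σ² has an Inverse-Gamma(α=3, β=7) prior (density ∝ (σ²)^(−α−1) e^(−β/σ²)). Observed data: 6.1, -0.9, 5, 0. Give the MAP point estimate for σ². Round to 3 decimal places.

Sum of squared deviations about the known mean: SS = (6.1−2)² + (-0.9−2)² + (5−2)² + (0−2)² = 38.22.
The Normal likelihood contributes (σ²)^(−n/2) exp(−SS/(2σ²)), so the posterior is Inverse-Gamma(α + n/2, β + SS/2) = Inverse-Gamma(5, 26.11).
The mode of Inverse-Gamma(a, b) is b/(a+1) = 26.11/6 ≈ 4.352.

σ̂²_MAP = 4.352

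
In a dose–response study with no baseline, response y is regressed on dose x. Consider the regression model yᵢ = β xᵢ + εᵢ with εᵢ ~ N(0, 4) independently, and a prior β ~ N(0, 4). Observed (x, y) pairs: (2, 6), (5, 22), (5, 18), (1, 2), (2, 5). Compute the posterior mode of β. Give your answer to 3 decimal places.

β̂_MAP = 3.733

log p(β | y) = −Σ(yᵢ − βxᵢ)²/(2·4) − β²/(2·4) + const.
Setting the derivative to zero: Σxᵢ(yᵢ − βxᵢ)/4 − β/4 = 0, so β = Σxᵢyᵢ / (Σxᵢ² + σ²/τ²).
Σxᵢyᵢ = 2·6 + 5·22 + 5·18 + 1·2 + 2·5 = 224; Σxᵢ² = 59; σ²/τ² = 1.
β̂_MAP = 224 / (59 + 1) = 224/60 ≈ 3.733.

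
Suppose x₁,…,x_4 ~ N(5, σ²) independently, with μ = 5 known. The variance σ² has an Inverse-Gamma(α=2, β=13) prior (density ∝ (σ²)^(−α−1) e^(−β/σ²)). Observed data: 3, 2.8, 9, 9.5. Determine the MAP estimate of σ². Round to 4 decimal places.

σ̂²_MAP = 7.1090

Sum of squared deviations about the known mean: SS = (3−5)² + (2.8−5)² + (9−5)² + (9.5−5)² = 45.09.
The Normal likelihood contributes (σ²)^(−n/2) exp(−SS/(2σ²)), so the posterior is Inverse-Gamma(α + n/2, β + SS/2) = Inverse-Gamma(4, 35.545).
The mode of Inverse-Gamma(a, b) is b/(a+1) = 35.545/5 ≈ 7.1090.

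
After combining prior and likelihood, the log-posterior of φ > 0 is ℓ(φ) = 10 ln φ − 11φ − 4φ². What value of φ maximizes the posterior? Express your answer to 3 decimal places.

ℓ'(φ) = 10/φ − 11 − 8φ. Setting this to zero and multiplying by φ: 8φ² + 11φ − 10 = 0.
φ = (−11 + √(11² + 4·8·10)) / (2·8) = (−11 + √441) / 16 = (−11 + 21)/16 = 5/8.
ℓ''(φ) = −10/φ² − 8 < 0, confirming a maximum.

φ̂_MAP = 0.625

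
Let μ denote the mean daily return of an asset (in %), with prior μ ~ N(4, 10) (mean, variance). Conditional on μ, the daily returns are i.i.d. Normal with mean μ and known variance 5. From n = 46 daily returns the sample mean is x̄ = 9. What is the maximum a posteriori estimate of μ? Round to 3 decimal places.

μ̂_MAP = 8.946

n = 46, x̄ = 9.
For a Normal prior and Normal likelihood with known variance, the posterior is Normal; its mode equals its mean, the precision-weighted average.
Prior precision 1/σ₀² = 1/10 = 0.1; data precision n/σ² = 46/5 = 9.2.
μ̂ = (0.1·4 + 9.2·9) / (0.1 + 9.2) = 83.2/9.3 = 832/93 ≈ 8.946.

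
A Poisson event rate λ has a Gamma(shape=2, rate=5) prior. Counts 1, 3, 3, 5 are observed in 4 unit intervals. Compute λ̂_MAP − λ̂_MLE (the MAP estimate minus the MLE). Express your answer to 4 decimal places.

Σxᵢ = 12. Posterior is Gamma(14, 9); MAP = (14−1)/9 = 13/9 ≈ 1.44444.
MLE = x̄ = 12/4 ≈ 3.00000.
Difference = 13/9 − 12/4 = -14/9 ≈ -1.5556.

MAP − MLE = -1.5556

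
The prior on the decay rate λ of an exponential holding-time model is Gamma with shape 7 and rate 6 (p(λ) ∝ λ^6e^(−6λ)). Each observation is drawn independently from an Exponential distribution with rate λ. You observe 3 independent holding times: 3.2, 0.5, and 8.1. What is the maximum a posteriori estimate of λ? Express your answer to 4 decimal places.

The Exponential(rate=λ) likelihood is ∝ λ^n e^(−λΣtᵢ). Here n = 3 and Σtᵢ = 3.2 + 0.5 + 8.1 = 11.8.
Posterior ∝ λ^6e^(−6λ) · λ^3e^(−11.8λ) = λ^9e^(−17.8λ), i.e. Gamma(10, 17.8).
Mode = (a−1)/b = 9/17.8 ≈ 0.5056.

λ̂_MAP = 0.5056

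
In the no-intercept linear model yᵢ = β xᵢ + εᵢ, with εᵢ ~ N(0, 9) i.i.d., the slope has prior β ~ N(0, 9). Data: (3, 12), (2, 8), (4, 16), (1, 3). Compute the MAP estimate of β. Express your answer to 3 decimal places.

β̂_MAP = 3.839

log p(β | y) = −Σ(yᵢ − βxᵢ)²/(2·9) − β²/(2·9) + const.
Setting the derivative to zero: Σxᵢ(yᵢ − βxᵢ)/9 − β/9 = 0, so β = Σxᵢyᵢ / (Σxᵢ² + σ²/τ²).
Σxᵢyᵢ = 3·12 + 2·8 + 4·16 + 1·3 = 119; Σxᵢ² = 30; σ²/τ² = 1.
β̂_MAP = 119 / (30 + 1) = 119/31 ≈ 3.839.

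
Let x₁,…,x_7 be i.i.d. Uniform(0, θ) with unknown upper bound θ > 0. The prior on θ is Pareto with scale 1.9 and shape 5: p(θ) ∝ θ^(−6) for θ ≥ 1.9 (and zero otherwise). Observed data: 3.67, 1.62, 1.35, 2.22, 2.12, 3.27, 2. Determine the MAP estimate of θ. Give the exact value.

θ̂_MAP = 3.67

The Uniform(0, θ) likelihood is θ^(−n) for θ ≥ max(xᵢ), zero otherwise. Here max(xᵢ) = 3.67.
Posterior ∝ θ^(−6) · θ^(−7) = θ^(−13) on θ ≥ max(1.9, 3.67) = 3.67.
This density is strictly decreasing in θ, so the posterior mode lies at the lower boundary of the support.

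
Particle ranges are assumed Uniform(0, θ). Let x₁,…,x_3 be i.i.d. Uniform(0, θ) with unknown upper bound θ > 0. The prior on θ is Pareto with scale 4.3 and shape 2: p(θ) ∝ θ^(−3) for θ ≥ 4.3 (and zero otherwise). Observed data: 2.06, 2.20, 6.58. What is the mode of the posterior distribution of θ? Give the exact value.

The Uniform(0, θ) likelihood is θ^(−n) for θ ≥ max(xᵢ), zero otherwise. Here max(xᵢ) = 6.58.
Posterior ∝ θ^(−3) · θ^(−3) = θ^(−6) on θ ≥ max(4.3, 6.58) = 6.58.
This density is strictly decreasing in θ, so the posterior mode lies at the lower boundary of the support.

θ̂_MAP = 6.58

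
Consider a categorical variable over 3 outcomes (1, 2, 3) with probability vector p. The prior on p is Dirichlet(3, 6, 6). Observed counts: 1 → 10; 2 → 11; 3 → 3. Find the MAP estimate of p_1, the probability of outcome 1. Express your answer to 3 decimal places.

The posterior is Dirichlet(αᵢ + nᵢ) = Dirichlet(13, 17, 9).
For a Dirichlet(a₁,…,a_K) with all aᵢ > 1, the mode has j-th component (aⱼ − 1)/(Σaᵢ − K).
Here Σaᵢ = 39 and K = 3, so p_1 = (13 − 1)/(39 − 3) = 12/36 ≈ 0.333.

MAP estimate: 0.333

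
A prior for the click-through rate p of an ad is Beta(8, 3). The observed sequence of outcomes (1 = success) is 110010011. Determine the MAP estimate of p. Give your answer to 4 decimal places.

p̂_MAP = 0.6667

Prior: Beta(8, 3).
Data: 5 successes in 9 trials (from the sequence). The binomial likelihood contributes p^5(1−p)^4, so the posterior is Beta(8+5, 3+4) = Beta(13, 7).
For Beta(a, b) with a, b > 1 the mode is (a−1)/(a+b−2) = 12/18 ≈ 0.6667.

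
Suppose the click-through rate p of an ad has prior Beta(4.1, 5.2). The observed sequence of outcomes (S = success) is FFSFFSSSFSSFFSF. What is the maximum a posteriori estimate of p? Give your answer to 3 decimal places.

p̂_MAP = 0.453

Prior: Beta(4.1, 5.2).
Data: 7 successes in 15 trials (from the sequence). The binomial likelihood contributes p^7(1−p)^8, so the posterior is Beta(4.1+7, 5.2+8) = Beta(11.1, 13.2).
For Beta(a, b) with a, b > 1 the mode is (a−1)/(a+b−2) = 10.1/22.3 ≈ 0.453.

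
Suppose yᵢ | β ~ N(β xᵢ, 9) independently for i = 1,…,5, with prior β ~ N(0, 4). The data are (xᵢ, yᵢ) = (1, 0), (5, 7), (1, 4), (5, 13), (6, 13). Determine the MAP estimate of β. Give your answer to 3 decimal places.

log p(β | y) = −Σ(yᵢ − βxᵢ)²/(2·9) − β²/(2·4) + const.
Setting the derivative to zero: Σxᵢ(yᵢ − βxᵢ)/9 − β/4 = 0, so β = Σxᵢyᵢ / (Σxᵢ² + σ²/τ²).
Σxᵢyᵢ = 1·0 + 5·7 + 1·4 + 5·13 + 6·13 = 182; Σxᵢ² = 88; σ²/τ² = 2.25.
β̂_MAP = 182 / (88 + 2.25) = 182/90.25 ≈ 2.017.

β̂_MAP = 2.017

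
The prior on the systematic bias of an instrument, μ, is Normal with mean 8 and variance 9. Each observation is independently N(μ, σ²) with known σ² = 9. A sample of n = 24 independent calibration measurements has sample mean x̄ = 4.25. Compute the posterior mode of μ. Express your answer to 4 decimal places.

μ̂_MAP = 4.4000

n = 24, x̄ = 4.25.
For a Normal prior and Normal likelihood with known variance, the posterior is Normal; its mode equals its mean, the precision-weighted average.
Prior precision 1/σ₀² = 1/9; data precision n/σ² = 24/9 = 8/3.
μ̂ = ((1/9)·8 + (8/3)·4.25) / (1/9 + 8/3) = (110/9)/(25/9) = 4.4000.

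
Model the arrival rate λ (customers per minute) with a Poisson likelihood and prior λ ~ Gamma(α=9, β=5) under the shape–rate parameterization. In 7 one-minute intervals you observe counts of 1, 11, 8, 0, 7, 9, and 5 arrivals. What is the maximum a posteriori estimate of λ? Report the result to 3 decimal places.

Σxᵢ = 1+11+8+0+7+9+5 = 41, with n = 7.
Posterior ∝ λ^8e^(−5λ) · λ^41e^(−7λ) = λ^49e^(−12λ), i.e. Gamma(shape=50, rate=12).
The mode of a Gamma(a, b) with a ≥ 1 (shape–rate) is (a−1)/b = 49/12 ≈ 4.083.

λ̂_MAP = 4.083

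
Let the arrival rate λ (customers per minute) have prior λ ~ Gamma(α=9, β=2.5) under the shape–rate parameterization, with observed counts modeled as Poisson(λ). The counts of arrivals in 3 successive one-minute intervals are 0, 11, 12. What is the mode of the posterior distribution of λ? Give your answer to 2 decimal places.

λ̂_MAP = 5.64

Σxᵢ = 0+11+12 = 23, with n = 3.
Posterior ∝ λ^8e^(−2.5λ) · λ^23e^(−3λ) = λ^31e^(−5.5λ), i.e. Gamma(shape=32, rate=5.5).
The mode of a Gamma(a, b) with a ≥ 1 (shape–rate) is (a−1)/b = 31/5.5 ≈ 5.64.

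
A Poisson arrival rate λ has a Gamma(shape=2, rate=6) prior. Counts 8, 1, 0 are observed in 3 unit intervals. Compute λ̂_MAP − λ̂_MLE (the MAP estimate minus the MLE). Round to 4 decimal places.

Σxᵢ = 9. Posterior is Gamma(11, 9); MAP = (11−1)/9 = 10/9 ≈ 1.11111.
MLE = x̄ = 9/3 ≈ 3.00000.
Difference = 10/9 − 9/3 = -17/9 ≈ -1.8889.

MAP − MLE = -1.8889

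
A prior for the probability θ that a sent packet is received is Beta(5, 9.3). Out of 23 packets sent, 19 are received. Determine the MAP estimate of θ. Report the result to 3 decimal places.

Prior: Beta(5, 9.3).
Data: 19 successes in 23 trials. The binomial likelihood contributes θ^19(1−θ)^4, so the posterior is Beta(5+19, 9.3+4) = Beta(24, 13.3).
For Beta(a, b) with a, b > 1 the mode is (a−1)/(a+b−2) = 23/35.3 ≈ 0.652.

θ̂_MAP = 0.652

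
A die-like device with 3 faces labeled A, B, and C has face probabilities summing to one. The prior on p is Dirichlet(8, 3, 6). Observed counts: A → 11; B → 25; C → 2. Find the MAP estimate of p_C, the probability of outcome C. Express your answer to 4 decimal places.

The posterior is Dirichlet(αᵢ + nᵢ) = Dirichlet(19, 28, 8).
For a Dirichlet(a₁,…,a_K) with all aᵢ > 1, the mode has j-th component (aⱼ − 1)/(Σaᵢ − K).
Here Σaᵢ = 55 and K = 3, so p_C = (8 − 1)/(55 − 3) = 7/52 ≈ 0.1346.

MAP estimate of p_C = 0.1346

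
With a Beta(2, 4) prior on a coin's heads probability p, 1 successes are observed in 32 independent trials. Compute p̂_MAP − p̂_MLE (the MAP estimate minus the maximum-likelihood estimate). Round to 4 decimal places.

MAP − MLE = 0.0243

Posterior is Beta(3, 35); MAP = (3−1)/(38−2) = 2/36 ≈ 0.05556.
MLE ignores the prior: p̂_MLE = k/n = 1/32 ≈ 0.03125.
Difference = 2/36 − 1/32 = 7/288 ≈ 0.0243.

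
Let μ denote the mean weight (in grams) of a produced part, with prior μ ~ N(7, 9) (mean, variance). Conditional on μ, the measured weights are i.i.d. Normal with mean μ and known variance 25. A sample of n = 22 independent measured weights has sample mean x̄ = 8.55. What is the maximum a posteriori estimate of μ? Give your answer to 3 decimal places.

μ̂_MAP = 8.376

n = 22, x̄ = 8.55.
For a Normal prior and Normal likelihood with known variance, the posterior is Normal; its mode equals its mean, the precision-weighted average.
Prior precision 1/σ₀² = 1/9; data precision n/σ² = 22/25 = 0.88.
μ̂ = ((1/9)·7 + 0.88·8.55) / (1/9 + 0.88) = (18679/2250)/(223/225) = 18679/2230 ≈ 8.376.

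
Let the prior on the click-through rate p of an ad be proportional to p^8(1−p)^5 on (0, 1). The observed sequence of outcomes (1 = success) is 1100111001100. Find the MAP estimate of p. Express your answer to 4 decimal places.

p̂_MAP = 0.5769

The prior density ∝ p^8(1−p)^5 is the kernel of Beta(9, 6).
Data: 7 successes in 13 trials (from the sequence). The binomial likelihood contributes p^7(1−p)^6, so the posterior is Beta(9+7, 6+6) = Beta(16, 12).
For Beta(a, b) with a, b > 1 the mode is (a−1)/(a+b−2) = 15/26 ≈ 0.5769.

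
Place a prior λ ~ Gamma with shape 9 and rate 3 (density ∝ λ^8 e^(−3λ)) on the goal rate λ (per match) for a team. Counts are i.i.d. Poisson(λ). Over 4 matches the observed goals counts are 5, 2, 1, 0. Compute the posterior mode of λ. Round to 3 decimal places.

Σxᵢ = 5+2+1+0 = 8, with n = 4.
Posterior ∝ λ^8e^(−3λ) · λ^8e^(−4λ) = λ^16e^(−7λ), i.e. Gamma(shape=17, rate=7).
The mode of a Gamma(a, b) with a ≥ 1 (shape–rate) is (a−1)/b = 16/7 ≈ 2.286.

λ̂_MAP = 2.286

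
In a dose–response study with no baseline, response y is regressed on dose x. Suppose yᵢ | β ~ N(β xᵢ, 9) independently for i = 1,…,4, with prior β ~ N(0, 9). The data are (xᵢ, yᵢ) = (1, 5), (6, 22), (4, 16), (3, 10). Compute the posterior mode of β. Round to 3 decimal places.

log p(β | y) = −Σ(yᵢ − βxᵢ)²/(2·9) − β²/(2·9) + const.
Setting the derivative to zero: Σxᵢ(yᵢ − βxᵢ)/9 − β/9 = 0, so β = Σxᵢyᵢ / (Σxᵢ² + σ²/τ²).
Σxᵢyᵢ = 1·5 + 6·22 + 4·16 + 3·10 = 231; Σxᵢ² = 62; σ²/τ² = 1.
β̂_MAP = 231 / (62 + 1) = 231/63 ≈ 3.667.

β̂_MAP = 3.667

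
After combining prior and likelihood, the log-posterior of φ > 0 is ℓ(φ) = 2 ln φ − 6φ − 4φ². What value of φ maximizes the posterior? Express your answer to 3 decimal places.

φ̂_MAP = 0.250

ℓ'(φ) = 2/φ − 6 − 8φ. Setting this to zero and multiplying by φ: 8φ² + 6φ − 2 = 0.
φ = (−6 + √(6² + 4·8·2)) / (2·8) = (−6 + √100) / 16 = (−6 + 10)/16 = 1/4.
ℓ''(φ) = −2/φ² − 8 < 0, confirming a maximum.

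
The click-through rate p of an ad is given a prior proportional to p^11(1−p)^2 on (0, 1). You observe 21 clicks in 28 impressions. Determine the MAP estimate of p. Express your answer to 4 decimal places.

The prior density ∝ p^11(1−p)^2 is the kernel of Beta(12, 3).
Data: 21 successes in 28 trials. The binomial likelihood contributes p^21(1−p)^7, so the posterior is Beta(12+21, 3+7) = Beta(33, 10).
For Beta(a, b) with a, b > 1 the mode is (a−1)/(a+b−2) = 32/41 ≈ 0.7805.

p̂_MAP = 0.7805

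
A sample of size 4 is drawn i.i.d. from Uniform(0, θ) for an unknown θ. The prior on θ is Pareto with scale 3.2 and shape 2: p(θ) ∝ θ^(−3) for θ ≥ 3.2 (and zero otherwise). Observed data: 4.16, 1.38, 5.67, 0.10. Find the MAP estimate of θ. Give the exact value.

The Uniform(0, θ) likelihood is θ^(−n) for θ ≥ max(xᵢ), zero otherwise. Here max(xᵢ) = 5.67.
Posterior ∝ θ^(−3) · θ^(−4) = θ^(−7) on θ ≥ max(3.2, 5.67) = 5.67.
This density is strictly decreasing in θ, so the posterior mode lies at the lower boundary of the support.

θ̂_MAP = 5.67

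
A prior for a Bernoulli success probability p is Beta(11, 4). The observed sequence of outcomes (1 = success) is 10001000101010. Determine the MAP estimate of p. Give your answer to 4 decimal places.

p̂_MAP = 0.5556

Prior: Beta(11, 4).
Data: 5 successes in 14 trials (from the sequence). The binomial likelihood contributes p^5(1−p)^9, so the posterior is Beta(11+5, 4+9) = Beta(16, 13).
For Beta(a, b) with a, b > 1 the mode is (a−1)/(a+b−2) = 15/27 ≈ 0.5556.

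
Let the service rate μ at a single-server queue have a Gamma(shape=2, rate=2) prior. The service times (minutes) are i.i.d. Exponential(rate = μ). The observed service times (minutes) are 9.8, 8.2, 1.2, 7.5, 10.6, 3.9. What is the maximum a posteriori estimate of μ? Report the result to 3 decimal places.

The Exponential(rate=μ) likelihood is ∝ μ^n e^(−μΣtᵢ). Here n = 6 and Σtᵢ = 9.8 + 8.2 + 1.2 + 7.5 + 10.6 + 3.9 = 41.2.
Posterior ∝ μe^(−2μ) · μ^6e^(−41.2μ) = μ^7e^(−43.2μ), i.e. Gamma(8, 43.2).
Mode = (a−1)/b = 7/43.2 ≈ 0.162.

μ̂_MAP = 0.162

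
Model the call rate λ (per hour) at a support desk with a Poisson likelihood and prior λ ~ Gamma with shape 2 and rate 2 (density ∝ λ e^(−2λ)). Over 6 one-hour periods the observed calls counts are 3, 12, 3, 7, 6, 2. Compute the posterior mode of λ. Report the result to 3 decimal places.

Σxᵢ = 3+12+3+7+6+2 = 33, with n = 6.
Posterior ∝ λe^(−2λ) · λ^33e^(−6λ) = λ^34e^(−8λ), i.e. Gamma(shape=35, rate=8).
The mode of a Gamma(a, b) with a ≥ 1 (shape–rate) is (a−1)/b = 34/8 ≈ 4.250.

λ̂_MAP = 4.250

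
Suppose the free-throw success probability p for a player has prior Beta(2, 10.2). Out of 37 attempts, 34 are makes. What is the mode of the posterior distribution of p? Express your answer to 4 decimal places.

p̂_MAP = 0.7415

Prior: Beta(2, 10.2).
Data: 34 successes in 37 trials. The binomial likelihood contributes p^34(1−p)^3, so the posterior is Beta(2+34, 10.2+3) = Beta(36, 13.2).
For Beta(a, b) with a, b > 1 the mode is (a−1)/(a+b−2) = 35/47.2 ≈ 0.7415.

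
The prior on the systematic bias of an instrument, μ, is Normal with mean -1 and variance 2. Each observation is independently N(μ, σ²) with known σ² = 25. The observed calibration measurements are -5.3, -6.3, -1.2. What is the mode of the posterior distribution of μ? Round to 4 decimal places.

n = 3; x̄ = ((-5.3) + (-6.3) + (-1.2))/3 = -12.8/3 = -64/15 ≈ -4.2667.
For a Normal prior and Normal likelihood with known variance, the posterior is Normal; its mode equals its mean, the precision-weighted average.
Prior precision 1/σ₀² = 1/2 = 0.5; data precision n/σ² = 3/25 = 0.12.
μ̂ = (0.5·(-1) + 0.12·(-64/15)) / (0.5 + 0.12) = (-1.012)/0.62 = -253/155 ≈ -1.6323.

μ̂_MAP = -1.6323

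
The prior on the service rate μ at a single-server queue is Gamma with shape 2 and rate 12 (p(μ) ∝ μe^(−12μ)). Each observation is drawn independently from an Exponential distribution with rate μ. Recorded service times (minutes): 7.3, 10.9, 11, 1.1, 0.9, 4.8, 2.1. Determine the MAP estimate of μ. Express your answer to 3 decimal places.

The Exponential(rate=μ) likelihood is ∝ μ^n e^(−μΣtᵢ). Here n = 7 and Σtᵢ = 7.3 + 10.9 + 11 + 1.1 + 0.9 + 4.8 + 2.1 = 38.1.
Posterior ∝ μe^(−12μ) · μ^7e^(−38.1μ) = μ^8e^(−50.1μ), i.e. Gamma(9, 50.1).
Mode = (a−1)/b = 8/50.1 ≈ 0.160.

μ̂_MAP = 0.160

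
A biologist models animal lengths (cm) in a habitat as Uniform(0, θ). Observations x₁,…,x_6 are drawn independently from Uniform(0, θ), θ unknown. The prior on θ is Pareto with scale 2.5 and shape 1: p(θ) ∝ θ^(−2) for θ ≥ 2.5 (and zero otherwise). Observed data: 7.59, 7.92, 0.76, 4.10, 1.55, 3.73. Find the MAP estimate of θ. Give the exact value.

θ̂_MAP = 7.92

The Uniform(0, θ) likelihood is θ^(−n) for θ ≥ max(xᵢ), zero otherwise. Here max(xᵢ) = 7.92.
Posterior ∝ θ^(−2) · θ^(−6) = θ^(−8) on θ ≥ max(2.5, 7.92) = 7.92.
This density is strictly decreasing in θ, so the posterior mode lies at the lower boundary of the support.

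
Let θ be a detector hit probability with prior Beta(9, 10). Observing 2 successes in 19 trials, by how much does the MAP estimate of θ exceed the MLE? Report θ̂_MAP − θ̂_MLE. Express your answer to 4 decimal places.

MAP − MLE = 0.1725

Posterior is Beta(11, 27); MAP = (11−1)/(38−2) = 10/36 ≈ 0.27778.
MLE ignores the prior: θ̂_MLE = k/n = 2/19 ≈ 0.10526.
Difference = 10/36 − 2/19 = 59/342 ≈ 0.1725.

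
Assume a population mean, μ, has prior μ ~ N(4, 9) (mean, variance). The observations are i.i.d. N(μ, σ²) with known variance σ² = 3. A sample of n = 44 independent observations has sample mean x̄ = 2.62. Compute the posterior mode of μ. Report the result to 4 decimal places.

μ̂_MAP = 2.6304

n = 44, x̄ = 2.62.
For a Normal prior and Normal likelihood with known variance, the posterior is Normal; its mode equals its mean, the precision-weighted average.
Prior precision 1/σ₀² = 1/9; data precision n/σ² = 44/3.
μ̂ = ((1/9)·4 + (44/3)·2.62) / (1/9 + 44/3) = (8746/225)/(133/9) = 8746/3325 ≈ 2.6304.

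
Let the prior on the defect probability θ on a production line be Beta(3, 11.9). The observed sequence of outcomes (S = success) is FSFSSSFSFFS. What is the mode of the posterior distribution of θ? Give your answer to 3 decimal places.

Prior: Beta(3, 11.9).
Data: 6 successes in 11 trials (from the sequence). The binomial likelihood contributes θ^6(1−θ)^5, so the posterior is Beta(3+6, 11.9+5) = Beta(9, 16.9).
For Beta(a, b) with a, b > 1 the mode is (a−1)/(a+b−2) = 8/23.9 ≈ 0.335.

θ̂_MAP = 0.335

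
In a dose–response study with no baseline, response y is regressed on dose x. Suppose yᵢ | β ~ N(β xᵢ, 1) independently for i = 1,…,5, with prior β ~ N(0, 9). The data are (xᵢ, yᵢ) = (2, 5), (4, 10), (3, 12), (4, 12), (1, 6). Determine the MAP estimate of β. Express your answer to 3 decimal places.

β̂_MAP = 3.036

log p(β | y) = −Σ(yᵢ − βxᵢ)²/(2·1) − β²/(2·9) + const.
Setting the derivative to zero: Σxᵢ(yᵢ − βxᵢ)/1 − β/9 = 0, so β = Σxᵢyᵢ / (Σxᵢ² + σ²/τ²).
Σxᵢyᵢ = 2·5 + 4·10 + 3·12 + 4·12 + 1·6 = 140; Σxᵢ² = 46; σ²/τ² = 1/9.
β̂_MAP = 140 / (46 + 1/9) = 140/(415/9) = 252/83 ≈ 3.036.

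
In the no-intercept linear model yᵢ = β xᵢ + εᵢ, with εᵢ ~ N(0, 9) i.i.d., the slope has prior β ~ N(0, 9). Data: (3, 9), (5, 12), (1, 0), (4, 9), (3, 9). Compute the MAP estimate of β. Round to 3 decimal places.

log p(β | y) = −Σ(yᵢ − βxᵢ)²/(2·9) − β²/(2·9) + const.
Setting the derivative to zero: Σxᵢ(yᵢ − βxᵢ)/9 − β/9 = 0, so β = Σxᵢyᵢ / (Σxᵢ² + σ²/τ²).
Σxᵢyᵢ = 3·9 + 5·12 + 1·0 + 4·9 + 3·9 = 150; Σxᵢ² = 60; σ²/τ² = 1.
β̂_MAP = 150 / (60 + 1) = 150/61 ≈ 2.459.

β̂_MAP = 2.459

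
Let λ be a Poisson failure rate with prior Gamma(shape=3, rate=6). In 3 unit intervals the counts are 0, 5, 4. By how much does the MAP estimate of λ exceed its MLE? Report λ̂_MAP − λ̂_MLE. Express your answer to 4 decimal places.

Σxᵢ = 9. Posterior is Gamma(12, 9); MAP = (12−1)/9 = 11/9 ≈ 1.22222.
MLE = x̄ = 9/3 ≈ 3.00000.
Difference = 11/9 − 9/3 = -16/9 ≈ -1.7778.

MAP − MLE = -1.7778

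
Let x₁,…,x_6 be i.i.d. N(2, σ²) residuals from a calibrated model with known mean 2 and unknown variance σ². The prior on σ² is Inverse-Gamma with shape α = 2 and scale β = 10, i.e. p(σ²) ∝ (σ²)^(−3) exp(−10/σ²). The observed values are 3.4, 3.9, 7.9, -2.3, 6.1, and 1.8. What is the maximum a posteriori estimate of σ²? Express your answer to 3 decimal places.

σ̂²_MAP = 7.977

Sum of squared deviations about the known mean: SS = (3.4−2)² + (3.9−2)² + (7.9−2)² + (-2.3−2)² + (6.1−2)² + (1.8−2)² = 75.72.
The Normal likelihood contributes (σ²)^(−n/2) exp(−SS/(2σ²)), so the posterior is Inverse-Gamma(α + n/2, β + SS/2) = Inverse-Gamma(5, 47.86).
The mode of Inverse-Gamma(a, b) is b/(a+1) = 47.86/6 ≈ 7.977.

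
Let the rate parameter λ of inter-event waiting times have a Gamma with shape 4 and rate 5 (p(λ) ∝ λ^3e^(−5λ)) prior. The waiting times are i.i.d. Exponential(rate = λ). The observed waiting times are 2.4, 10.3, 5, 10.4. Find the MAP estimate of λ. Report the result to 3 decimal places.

λ̂_MAP = 0.211

The Exponential(rate=λ) likelihood is ∝ λ^n e^(−λΣtᵢ). Here n = 4 and Σtᵢ = 2.4 + 10.3 + 5 + 10.4 = 28.1.
Posterior ∝ λ^3e^(−5λ) · λ^4e^(−28.1λ) = λ^7e^(−33.1λ), i.e. Gamma(8, 33.1).
Mode = (a−1)/b = 7/33.1 ≈ 0.211.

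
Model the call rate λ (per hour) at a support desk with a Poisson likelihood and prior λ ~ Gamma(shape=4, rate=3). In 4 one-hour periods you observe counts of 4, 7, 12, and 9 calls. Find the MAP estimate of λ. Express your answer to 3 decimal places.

λ̂_MAP = 5.000

Σxᵢ = 4+7+12+9 = 32, with n = 4.
Posterior ∝ λ^3e^(−3λ) · λ^32e^(−4λ) = λ^35e^(−7λ), i.e. Gamma(shape=36, rate=7).
The mode of a Gamma(a, b) with a ≥ 1 (shape–rate) is (a−1)/b = 35/7 ≈ 5.000.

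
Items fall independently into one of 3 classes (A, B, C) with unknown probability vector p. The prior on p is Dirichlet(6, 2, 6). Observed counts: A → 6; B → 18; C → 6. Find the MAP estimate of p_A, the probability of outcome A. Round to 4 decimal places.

The posterior is Dirichlet(αᵢ + nᵢ) = Dirichlet(12, 20, 12).
For a Dirichlet(a₁,…,a_K) with all aᵢ > 1, the mode has j-th component (aⱼ − 1)/(Σaᵢ − K).
Here Σaᵢ = 44 and K = 3, so p_A = (12 − 1)/(44 − 3) = 11/41 ≈ 0.2683.

MAP estimate of p_A = 0.2683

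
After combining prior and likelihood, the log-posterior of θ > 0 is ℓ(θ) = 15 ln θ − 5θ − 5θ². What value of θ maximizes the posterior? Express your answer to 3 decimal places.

θ̂_MAP = 1.000

ℓ'(θ) = 15/θ − 5 − 10θ. Setting this to zero and multiplying by θ: 10θ² + 5θ − 15 = 0.
θ = (−5 + √(5² + 4·10·15)) / (2·10) = (−5 + √625) / 20 = (−5 + 25)/20 = 1.
ℓ''(θ) = −15/θ² − 10 < 0, confirming a maximum.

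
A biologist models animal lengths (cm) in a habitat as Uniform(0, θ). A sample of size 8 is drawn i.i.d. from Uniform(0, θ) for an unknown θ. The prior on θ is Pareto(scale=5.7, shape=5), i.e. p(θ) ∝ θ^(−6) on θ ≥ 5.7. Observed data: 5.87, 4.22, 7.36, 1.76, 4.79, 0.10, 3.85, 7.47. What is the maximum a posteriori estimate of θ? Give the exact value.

The Uniform(0, θ) likelihood is θ^(−n) for θ ≥ max(xᵢ), zero otherwise. Here max(xᵢ) = 7.47.
Posterior ∝ θ^(−6) · θ^(−8) = θ^(−14) on θ ≥ max(5.7, 7.47) = 7.47.
This density is strictly decreasing in θ, so the posterior mode lies at the lower boundary of the support.

θ̂_MAP = 7.47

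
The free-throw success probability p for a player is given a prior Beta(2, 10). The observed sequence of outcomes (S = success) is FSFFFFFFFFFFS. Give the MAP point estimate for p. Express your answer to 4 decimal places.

p̂_MAP = 0.1304

Prior: Beta(2, 10).
Data: 2 successes in 13 trials (from the sequence). The binomial likelihood contributes p^2(1−p)^11, so the posterior is Beta(2+2, 10+11) = Beta(4, 21).
For Beta(a, b) with a, b > 1 the mode is (a−1)/(a+b−2) = 3/23 ≈ 0.1304.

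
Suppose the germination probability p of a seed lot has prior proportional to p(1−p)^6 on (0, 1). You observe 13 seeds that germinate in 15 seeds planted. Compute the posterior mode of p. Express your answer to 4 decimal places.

p̂_MAP = 0.6364

The prior density ∝ p(1−p)^6 is the kernel of Beta(2, 7).
Data: 13 successes in 15 trials. The binomial likelihood contributes p^13(1−p)^2, so the posterior is Beta(2+13, 7+2) = Beta(15, 9).
For Beta(a, b) with a, b > 1 the mode is (a−1)/(a+b−2) = 14/22 ≈ 0.6364.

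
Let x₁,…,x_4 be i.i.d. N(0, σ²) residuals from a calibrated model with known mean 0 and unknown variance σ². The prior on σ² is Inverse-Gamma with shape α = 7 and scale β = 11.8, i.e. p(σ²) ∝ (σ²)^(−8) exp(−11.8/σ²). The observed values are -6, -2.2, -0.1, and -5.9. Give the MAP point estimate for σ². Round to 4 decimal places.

σ̂²_MAP = 4.9630

Sum of squared deviations about the known mean: SS = (-6−0)² + (-2.2−0)² + (-0.1−0)² + (-5.9−0)² = 75.66.
The Normal likelihood contributes (σ²)^(−n/2) exp(−SS/(2σ²)), so the posterior is Inverse-Gamma(α + n/2, β + SS/2) = Inverse-Gamma(9, 49.63).
The mode of Inverse-Gamma(a, b) is b/(a+1) = 49.63/10 ≈ 4.9630.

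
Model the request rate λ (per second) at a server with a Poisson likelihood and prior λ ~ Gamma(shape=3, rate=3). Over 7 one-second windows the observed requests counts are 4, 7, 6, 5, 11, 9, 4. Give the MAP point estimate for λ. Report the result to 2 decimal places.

Σxᵢ = 4+7+6+5+11+9+4 = 46, with n = 7.
Posterior ∝ λ^2e^(−3λ) · λ^46e^(−7λ) = λ^48e^(−10λ), i.e. Gamma(shape=49, rate=10).
The mode of a Gamma(a, b) with a ≥ 1 (shape–rate) is (a−1)/b = 48/10 ≈ 4.80.

λ̂_MAP = 4.80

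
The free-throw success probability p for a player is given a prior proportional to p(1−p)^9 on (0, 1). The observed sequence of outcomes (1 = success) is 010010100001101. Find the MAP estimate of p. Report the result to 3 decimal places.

The prior density ∝ p(1−p)^9 is the kernel of Beta(2, 10).
Data: 6 successes in 15 trials (from the sequence). The binomial likelihood contributes p^6(1−p)^9, so the posterior is Beta(2+6, 10+9) = Beta(8, 19).
For Beta(a, b) with a, b > 1 the mode is (a−1)/(a+b−2) = 7/25 ≈ 0.280.

p̂_MAP = 0.280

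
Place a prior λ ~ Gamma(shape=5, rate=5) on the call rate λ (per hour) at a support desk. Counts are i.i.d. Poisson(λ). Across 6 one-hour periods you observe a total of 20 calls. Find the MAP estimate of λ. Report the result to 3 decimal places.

λ̂_MAP = 2.182

Σxᵢ = 20, n = 6.
Posterior ∝ λ^4e^(−5λ) · λ^20e^(−6λ) = λ^24e^(−11λ), i.e. Gamma(shape=25, rate=11).
The mode of a Gamma(a, b) with a ≥ 1 (shape–rate) is (a−1)/b = 24/11 ≈ 2.182.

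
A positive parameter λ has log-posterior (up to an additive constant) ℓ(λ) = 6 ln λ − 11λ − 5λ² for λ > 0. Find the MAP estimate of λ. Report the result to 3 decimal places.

ℓ'(λ) = 6/λ − 11 − 10λ. Setting this to zero and multiplying by λ: 10λ² + 11λ − 6 = 0.
λ = (−11 + √(11² + 4·10·6)) / (2·10) = (−11 + √361) / 20 = (−11 + 19)/20 = 2/5.
ℓ''(λ) = −6/λ² − 10 < 0, confirming a maximum.

λ̂_MAP = 0.400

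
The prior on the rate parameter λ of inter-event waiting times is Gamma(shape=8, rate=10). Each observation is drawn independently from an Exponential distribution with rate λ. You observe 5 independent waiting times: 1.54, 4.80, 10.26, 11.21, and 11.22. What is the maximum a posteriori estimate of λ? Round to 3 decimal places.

The Exponential(rate=λ) likelihood is ∝ λ^n e^(−λΣtᵢ). Here n = 5 and Σtᵢ = 1.54 + 4.80 + 10.26 + 11.21 + 11.22 = 39.03.
Posterior ∝ λ^7e^(−10λ) · λ^5e^(−39.03λ) = λ^12e^(−49.03λ), i.e. Gamma(13, 49.03).
Mode = (a−1)/b = 12/49.03 ≈ 0.245.

λ̂_MAP = 0.245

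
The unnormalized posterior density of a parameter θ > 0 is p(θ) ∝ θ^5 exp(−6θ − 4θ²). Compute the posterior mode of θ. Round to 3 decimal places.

θ̂_MAP = 0.500

ℓ'(θ) = 5/θ − 6 − 8θ. Setting this to zero and multiplying by θ: 8θ² + 6θ − 5 = 0.
θ = (−6 + √(6² + 4·8·5)) / (2·8) = (−6 + √196) / 16 = (−6 + 14)/16 = 1/2.
ℓ''(θ) = −5/θ² − 8 < 0, confirming a maximum.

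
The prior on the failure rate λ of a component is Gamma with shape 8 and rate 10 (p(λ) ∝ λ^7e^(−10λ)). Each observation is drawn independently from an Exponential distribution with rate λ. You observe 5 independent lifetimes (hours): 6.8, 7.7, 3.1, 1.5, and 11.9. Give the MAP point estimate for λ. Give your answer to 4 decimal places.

The Exponential(rate=λ) likelihood is ∝ λ^n e^(−λΣtᵢ). Here n = 5 and Σtᵢ = 6.8 + 7.7 + 3.1 + 1.5 + 11.9 = 31.
Posterior ∝ λ^7e^(−10λ) · λ^5e^(−31λ) = λ^12e^(−41λ), i.e. Gamma(13, 41).
Mode = (a−1)/b = 12/41 ≈ 0.2927.

λ̂_MAP = 0.2927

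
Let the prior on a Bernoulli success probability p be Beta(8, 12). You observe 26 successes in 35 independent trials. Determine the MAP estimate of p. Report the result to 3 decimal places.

p̂_MAP = 0.623

Prior: Beta(8, 12).
Data: 26 successes in 35 trials. The binomial likelihood contributes p^26(1−p)^9, so the posterior is Beta(8+26, 12+9) = Beta(34, 21).
For Beta(a, b) with a, b > 1 the mode is (a−1)/(a+b−2) = 33/53 ≈ 0.623.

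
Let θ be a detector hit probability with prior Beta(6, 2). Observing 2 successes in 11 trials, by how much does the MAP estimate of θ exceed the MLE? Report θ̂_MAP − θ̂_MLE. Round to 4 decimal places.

MAP − MLE = 0.2299

Posterior is Beta(8, 11); MAP = (8−1)/(19−2) = 7/17 ≈ 0.41176.
MLE ignores the prior: θ̂_MLE = k/n = 2/11 ≈ 0.18182.
Difference = 7/17 − 2/11 = 43/187 ≈ 0.2299.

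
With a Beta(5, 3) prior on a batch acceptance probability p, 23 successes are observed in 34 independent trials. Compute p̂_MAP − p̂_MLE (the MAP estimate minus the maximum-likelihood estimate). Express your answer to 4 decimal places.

Posterior is Beta(28, 14); MAP = (28−1)/(42−2) = 27/40 ≈ 0.67500.
MLE ignores the prior: p̂_MLE = k/n = 23/34 ≈ 0.67647.
Difference = 27/40 − 23/34 = -1/680 ≈ -0.0015.

MAP − MLE = -0.0015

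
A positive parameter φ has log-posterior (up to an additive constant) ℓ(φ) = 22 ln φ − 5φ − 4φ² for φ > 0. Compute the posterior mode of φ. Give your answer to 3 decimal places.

ℓ'(φ) = 22/φ − 5 − 8φ. Setting this to zero and multiplying by φ: 8φ² + 5φ − 22 = 0.
φ = (−5 + √(5² + 4·8·22)) / (2·8) = (−5 + √729) / 16 = (−5 + 27)/16 = 11/8.
ℓ''(φ) = −22/φ² − 8 < 0, confirming a maximum.

φ̂_MAP = 1.375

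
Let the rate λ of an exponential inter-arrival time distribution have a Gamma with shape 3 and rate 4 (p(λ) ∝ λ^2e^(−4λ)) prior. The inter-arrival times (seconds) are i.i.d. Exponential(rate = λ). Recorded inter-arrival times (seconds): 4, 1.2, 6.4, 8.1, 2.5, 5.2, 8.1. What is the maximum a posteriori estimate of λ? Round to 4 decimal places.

The Exponential(rate=λ) likelihood is ∝ λ^n e^(−λΣtᵢ). Here n = 7 and Σtᵢ = 4 + 1.2 + 6.4 + 8.1 + 2.5 + 5.2 + 8.1 = 35.5.
Posterior ∝ λ^2e^(−4λ) · λ^7e^(−35.5λ) = λ^9e^(−39.5λ), i.e. Gamma(10, 39.5).
Mode = (a−1)/b = 9/39.5 ≈ 0.2278.

λ̂_MAP = 0.2278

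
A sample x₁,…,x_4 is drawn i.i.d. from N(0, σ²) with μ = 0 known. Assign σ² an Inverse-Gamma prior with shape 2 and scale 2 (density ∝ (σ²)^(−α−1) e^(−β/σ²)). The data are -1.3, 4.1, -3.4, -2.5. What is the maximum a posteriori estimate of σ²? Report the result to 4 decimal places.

Sum of squared deviations about the known mean: SS = (-1.3−0)² + (4.1−0)² + (-3.4−0)² + (-2.5−0)² = 36.31.
The Normal likelihood contributes (σ²)^(−n/2) exp(−SS/(2σ²)), so the posterior is Inverse-Gamma(α + n/2, β + SS/2) = Inverse-Gamma(4, 20.155).
The mode of Inverse-Gamma(a, b) is b/(a+1) = 20.155/5 ≈ 4.0310.

σ̂²_MAP = 4.0310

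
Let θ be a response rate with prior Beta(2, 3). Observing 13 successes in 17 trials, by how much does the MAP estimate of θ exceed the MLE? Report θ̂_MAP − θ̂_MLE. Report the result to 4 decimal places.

MAP − MLE = -0.0647

Posterior is Beta(15, 7); MAP = (15−1)/(22−2) = 14/20 ≈ 0.70000.
MLE ignores the prior: θ̂_MLE = k/n = 13/17 ≈ 0.76471.
Difference = 14/20 − 13/17 = -11/170 ≈ -0.0647.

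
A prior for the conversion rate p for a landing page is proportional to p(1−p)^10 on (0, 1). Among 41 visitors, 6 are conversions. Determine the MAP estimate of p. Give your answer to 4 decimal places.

The prior density ∝ p(1−p)^10 is the kernel of Beta(2, 11).
Data: 6 successes in 41 trials. The binomial likelihood contributes p^6(1−p)^35, so the posterior is Beta(2+6, 11+35) = Beta(8, 46).
For Beta(a, b) with a, b > 1 the mode is (a−1)/(a+b−2) = 7/52 ≈ 0.1346.

p̂_MAP = 0.1346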